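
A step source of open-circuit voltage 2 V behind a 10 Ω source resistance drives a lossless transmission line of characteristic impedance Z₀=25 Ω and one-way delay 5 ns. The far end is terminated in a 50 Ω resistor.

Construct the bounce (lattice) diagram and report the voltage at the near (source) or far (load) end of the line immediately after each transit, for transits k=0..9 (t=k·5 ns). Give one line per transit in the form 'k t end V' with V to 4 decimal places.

Γ_L=0.333333, Γ_S=-0.428571; launch V₁=2·25/35=1.428571
k=0 src: V=1.4286
k=1 load: inc=1.428571, refl=1.428571·0.333333=0.4762; V=0.000000+1.428571+0.476190=1.9048
k=2 src: inc=0.476190, refl=0.476190·-0.428571=-0.2041; V=1.428571+0.476190+-0.204082=1.7007
k=3 load: inc=-0.204082, refl=-0.204082·0.333333=-0.0680; V=1.904762+-0.204082+-0.068027=1.6327
k=4 src: inc=-0.068027, refl=-0.068027·-0.428571=0.0292; V=1.700680+-0.068027+0.029155=1.6618
k=5 load: inc=0.029155, refl=0.029155·0.333333=0.0097; V=1.632653+0.029155+0.009718=1.6715
k=6 src: inc=0.009718, refl=0.009718·-0.428571=-0.0042; V=1.661808+0.009718+-0.004165=1.6674
k=7 load: inc=-0.004165, refl=-0.004165·0.333333=-0.0014; V=1.671526+-0.004165+-0.001388=1.6660
k=8 src: inc=-0.001388, refl=-0.001388·-0.428571=0.0006; V=1.667361+-0.001388+0.000595=1.6666
k=9 load: inc=0.000595, refl=0.000595·0.333333=0.0002; V=1.665973+0.000595+0.000198=1.6668

0 0 source 1.4286
1 5 load 1.9048
2 10 source 1.7007
3 15 load 1.6327
4 20 source 1.6618
5 25 load 1.6715
6 30 source 1.6674
7 35 load 1.6660
8 40 source 1.6666
9 45 load 1.6668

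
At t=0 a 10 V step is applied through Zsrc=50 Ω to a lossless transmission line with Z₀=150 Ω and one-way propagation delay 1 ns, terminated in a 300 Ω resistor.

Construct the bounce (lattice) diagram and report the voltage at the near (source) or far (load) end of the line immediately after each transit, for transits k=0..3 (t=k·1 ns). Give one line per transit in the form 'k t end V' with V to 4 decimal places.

Γ_L=0.333333, Γ_S=-0.500000; launch V₁=10·150/200=7.500000
k=0 src: V=7.5000
k=1 load: inc=7.500000, refl=7.500000·0.333333=2.5000; V=0.000000+7.500000+2.500000=10.0000
k=2 src: inc=2.500000, refl=2.500000·-0.500000=-1.2500; V=7.500000+2.500000+-1.250000=8.7500
k=3 load: inc=-1.250000, refl=-1.250000·0.333333=-0.4167; V=10.000000+-1.250000+-0.416667=8.3333

0 0 source 7.5000
1 1 load 10.0000
2 2 source 8.7500
3 3 load 8.3333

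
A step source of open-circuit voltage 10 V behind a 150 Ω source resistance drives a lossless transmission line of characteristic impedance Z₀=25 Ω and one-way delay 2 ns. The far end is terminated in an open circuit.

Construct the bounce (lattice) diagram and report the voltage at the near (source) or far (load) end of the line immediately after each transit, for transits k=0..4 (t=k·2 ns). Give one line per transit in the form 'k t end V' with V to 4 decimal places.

Γ_L=1.000000, Γ_S=0.714286; launch V₁=10·25/175=1.428571
k=0 src: V=1.4286
k=1 load: inc=1.428571, refl=1.428571·1.000000=1.4286; V=0.000000+1.428571+1.428571=2.8571
k=2 src: inc=1.428571, refl=1.428571·0.714286=1.0204; V=1.428571+1.428571+1.020408=3.8776
k=3 load: inc=1.020408, refl=1.020408·1.000000=1.0204; V=2.857143+1.020408+1.020408=4.8980
k=4 src: inc=1.020408, refl=1.020408·0.714286=0.7289; V=3.877551+1.020408+0.728863=5.6268

0 0 source 1.4286
1 2 load 2.8571
2 4 source 3.8776
3 6 load 4.8980
4 8 source 5.6268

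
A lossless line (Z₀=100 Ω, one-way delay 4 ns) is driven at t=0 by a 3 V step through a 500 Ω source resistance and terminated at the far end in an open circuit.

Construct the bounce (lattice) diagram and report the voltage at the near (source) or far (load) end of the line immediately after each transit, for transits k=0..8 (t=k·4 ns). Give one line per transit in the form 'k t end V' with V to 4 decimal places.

0 0 source 0.5000
1 4 load 1.0000
2 8 source 1.3333
3 12 load 1.6667
4 16 source 1.8889
5 20 load 2.1111
6 24 source 2.2593
7 28 load 2.4074
8 32 source 2.5062

Γ_L=1.000000, Γ_S=0.666667; launch V₁=3·100/600=0.500000
k=0 src: V=0.5000
k=1 load: inc=0.500000, refl=0.500000·1.000000=0.5000; V=0.000000+0.500000+0.500000=1.0000
k=2 src: inc=0.500000, refl=0.500000·0.666667=0.3333; V=0.500000+0.500000+0.333333=1.3333
k=3 load: inc=0.333333, refl=0.333333·1.000000=0.3333; V=1.000000+0.333333+0.333333=1.6667
k=4 src: inc=0.333333, refl=0.333333·0.666667=0.2222; V=1.333333+0.333333+0.222222=1.8889
k=5 load: inc=0.222222, refl=0.222222·1.000000=0.2222; V=1.666667+0.222222+0.222222=2.1111
k=6 src: inc=0.222222, refl=0.222222·0.666667=0.1481; V=1.888889+0.222222+0.148148=2.2593
k=7 load: inc=0.148148, refl=0.148148·1.000000=0.1481; V=2.111111+0.148148+0.148148=2.4074
k=8 src: inc=0.148148, refl=0.148148·0.666667=0.0988; V=2.259259+0.148148+0.098765=2.5062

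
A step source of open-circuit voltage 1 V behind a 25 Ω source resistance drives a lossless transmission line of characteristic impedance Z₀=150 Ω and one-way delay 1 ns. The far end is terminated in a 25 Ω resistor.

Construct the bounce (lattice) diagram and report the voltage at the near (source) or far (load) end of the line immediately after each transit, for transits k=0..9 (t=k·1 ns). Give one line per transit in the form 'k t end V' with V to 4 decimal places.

Γ_L=-0.714286, Γ_S=-0.714286; launch V₁=1·150/175=0.857143
k=0 src: V=0.8571
k=1 load: inc=0.857143, refl=0.857143·-0.714286=-0.6122; V=0.000000+0.857143+-0.612245=0.2449
k=2 src: inc=-0.612245, refl=-0.612245·-0.714286=0.4373; V=0.857143+-0.612245+0.437318=0.6822
k=3 load: inc=0.437318, refl=0.437318·-0.714286=-0.3124; V=0.244898+0.437318+-0.312370=0.3698
k=4 src: inc=-0.312370, refl=-0.312370·-0.714286=0.2231; V=0.682216+-0.312370+0.223121=0.5930
k=5 load: inc=0.223121, refl=0.223121·-0.714286=-0.1594; V=0.369846+0.223121+-0.159372=0.4336
k=6 src: inc=-0.159372, refl=-0.159372·-0.714286=0.1138; V=0.592967+-0.159372+0.113837=0.5474
k=7 load: inc=0.113837, refl=0.113837·-0.714286=-0.0813; V=0.433595+0.113837+-0.081312=0.4661
k=8 src: inc=-0.081312, refl=-0.081312·-0.714286=0.0581; V=0.547432+-0.081312+0.058080=0.5242
k=9 load: inc=0.058080, refl=0.058080·-0.714286=-0.0415; V=0.466120+0.058080+-0.041486=0.4827

0 0 source 0.8571
1 1 load 0.2449
2 2 source 0.6822
3 3 load 0.3698
4 4 source 0.5930
5 5 load 0.4336
6 6 source 0.5474
7 7 load 0.4661
8 8 source 0.5242
9 9 load 0.4827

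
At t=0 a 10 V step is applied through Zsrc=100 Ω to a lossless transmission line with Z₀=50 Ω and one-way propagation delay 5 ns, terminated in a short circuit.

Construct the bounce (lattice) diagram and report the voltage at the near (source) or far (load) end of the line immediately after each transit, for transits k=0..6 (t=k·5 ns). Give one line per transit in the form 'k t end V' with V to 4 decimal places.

Γ_L=-1.000000, Γ_S=0.333333; launch V₁=10·50/150=3.333333
k=0 src: V=3.3333
k=1 load: inc=3.333333, refl=3.333333·-1.000000=-3.3333; V=0.000000+3.333333+-3.333333=0.0000
k=2 src: inc=-3.333333, refl=-3.333333·0.333333=-1.1111; V=3.333333+-3.333333+-1.111111=-1.1111
k=3 load: inc=-1.111111, refl=-1.111111·-1.000000=1.1111; V=0.000000+-1.111111+1.111111=0.0000
k=4 src: inc=1.111111, refl=1.111111·0.333333=0.3704; V=-1.111111+1.111111+0.370370=0.3704
k=5 load: inc=0.370370, refl=0.370370·-1.000000=-0.3704; V=0.000000+0.370370+-0.370370=0.0000
k=6 src: inc=-0.370370, refl=-0.370370·0.333333=-0.1235; V=0.370370+-0.370370+-0.123457=-0.1235

0 0 source 3.3333
1 5 load 0.0000
2 10 source -1.1111
3 15 load 0.0000
4 20 source 0.3704
5 25 load 0.0000
6 30 source -0.1235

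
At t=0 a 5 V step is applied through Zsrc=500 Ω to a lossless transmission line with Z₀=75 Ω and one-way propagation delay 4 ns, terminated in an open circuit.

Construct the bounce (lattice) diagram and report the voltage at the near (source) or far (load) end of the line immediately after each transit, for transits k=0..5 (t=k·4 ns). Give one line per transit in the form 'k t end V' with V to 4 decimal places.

0 0 source 0.6522
1 4 load 1.3043
2 8 source 1.7864
3 12 load 2.2684
4 16 source 2.6247
5 20 load 2.9810

Γ_L=1.000000, Γ_S=0.739130; launch V₁=5·75/575=0.652174
k=0 src: V=0.6522
k=1 load: inc=0.652174, refl=0.652174·1.000000=0.6522; V=0.000000+0.652174+0.652174=1.3043
k=2 src: inc=0.652174, refl=0.652174·0.739130=0.4820; V=0.652174+0.652174+0.482042=1.7864
k=3 load: inc=0.482042, refl=0.482042·1.000000=0.4820; V=1.304348+0.482042+0.482042=2.2684
k=4 src: inc=0.482042, refl=0.482042·0.739130=0.3563; V=1.786389+0.482042+0.356292=2.6247
k=5 load: inc=0.356292, refl=0.356292·1.000000=0.3563; V=2.268431+0.356292+0.356292=2.9810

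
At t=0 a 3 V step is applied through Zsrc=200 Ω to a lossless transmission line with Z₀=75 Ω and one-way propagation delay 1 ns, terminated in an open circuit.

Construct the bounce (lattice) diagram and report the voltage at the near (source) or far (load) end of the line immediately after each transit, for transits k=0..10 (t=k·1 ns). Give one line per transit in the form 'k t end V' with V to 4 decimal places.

Γ_L=1.000000, Γ_S=0.454545; launch V₁=3·75/275=0.818182
k=0 src: V=0.8182
k=1 load: inc=0.818182, refl=0.818182·1.000000=0.8182; V=0.000000+0.818182+0.818182=1.6364
k=2 src: inc=0.818182, refl=0.818182·0.454545=0.3719; V=0.818182+0.818182+0.371901=2.0083
k=3 load: inc=0.371901, refl=0.371901·1.000000=0.3719; V=1.636364+0.371901+0.371901=2.3802
k=4 src: inc=0.371901, refl=0.371901·0.454545=0.1690; V=2.008264+0.371901+0.169046=2.5492
k=5 load: inc=0.169046, refl=0.169046·1.000000=0.1690; V=2.380165+0.169046+0.169046=2.7183
k=6 src: inc=0.169046, refl=0.169046·0.454545=0.0768; V=2.549211+0.169046+0.076839=2.7951
k=7 load: inc=0.076839, refl=0.076839·1.000000=0.0768; V=2.718257+0.076839+0.076839=2.8719
k=8 src: inc=0.076839, refl=0.076839·0.454545=0.0349; V=2.795096+0.076839+0.034927=2.9069
k=9 load: inc=0.034927, refl=0.034927·1.000000=0.0349; V=2.871935+0.034927+0.034927=2.9418
k=10 src: inc=0.034927, refl=0.034927·0.454545=0.0159; V=2.906862+0.034927+0.015876=2.9577

0 0 source 0.8182
1 1 load 1.6364
2 2 source 2.0083
3 3 load 2.3802
4 4 source 2.5492
5 5 load 2.7183
6 6 source 2.7951
7 7 load 2.8719
8 8 source 2.9069
9 9 load 2.9418
10 10 source 2.9577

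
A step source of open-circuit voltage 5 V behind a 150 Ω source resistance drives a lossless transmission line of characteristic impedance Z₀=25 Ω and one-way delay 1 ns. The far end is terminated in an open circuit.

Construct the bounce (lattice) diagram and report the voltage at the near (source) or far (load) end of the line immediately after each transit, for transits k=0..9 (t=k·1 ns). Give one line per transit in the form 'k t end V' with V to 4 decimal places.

0 0 source 0.7143
1 1 load 1.4286
2 2 source 1.9388
3 3 load 2.4490
4 4 source 2.8134
5 5 load 3.1778
6 6 source 3.4382
7 7 load 3.6985
8 8 source 3.8844
9 9 load 4.0703

Γ_L=1.000000, Γ_S=0.714286; launch V₁=5·25/175=0.714286
k=0 src: V=0.7143
k=1 load: inc=0.714286, refl=0.714286·1.000000=0.7143; V=0.000000+0.714286+0.714286=1.4286
k=2 src: inc=0.714286, refl=0.714286·0.714286=0.5102; V=0.714286+0.714286+0.510204=1.9388
k=3 load: inc=0.510204, refl=0.510204·1.000000=0.5102; V=1.428571+0.510204+0.510204=2.4490
k=4 src: inc=0.510204, refl=0.510204·0.714286=0.3644; V=1.938776+0.510204+0.364431=2.8134
k=5 load: inc=0.364431, refl=0.364431·1.000000=0.3644; V=2.448980+0.364431+0.364431=3.1778
k=6 src: inc=0.364431, refl=0.364431·0.714286=0.2603; V=2.813411+0.364431+0.260308=3.4382
k=7 load: inc=0.260308, refl=0.260308·1.000000=0.2603; V=3.177843+0.260308+0.260308=3.6985
k=8 src: inc=0.260308, refl=0.260308·0.714286=0.1859; V=3.438151+0.260308+0.185934=3.8844
k=9 load: inc=0.185934, refl=0.185934·1.000000=0.1859; V=3.698459+0.185934+0.185934=4.0703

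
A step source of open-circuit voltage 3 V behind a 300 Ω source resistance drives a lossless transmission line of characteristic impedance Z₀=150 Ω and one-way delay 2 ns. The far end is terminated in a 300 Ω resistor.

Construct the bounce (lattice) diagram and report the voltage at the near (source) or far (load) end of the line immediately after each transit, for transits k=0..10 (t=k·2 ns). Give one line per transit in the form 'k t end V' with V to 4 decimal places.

Γ_L=0.333333, Γ_S=0.333333; launch V₁=3·150/450=1.000000
k=0 src: V=1.0000
k=1 load: inc=1.000000, refl=1.000000·0.333333=0.3333; V=0.000000+1.000000+0.333333=1.3333
k=2 src: inc=0.333333, refl=0.333333·0.333333=0.1111; V=1.000000+0.333333+0.111111=1.4444
k=3 load: inc=0.111111, refl=0.111111·0.333333=0.0370; V=1.333333+0.111111+0.037037=1.4815
k=4 src: inc=0.037037, refl=0.037037·0.333333=0.0123; V=1.444444+0.037037+0.012346=1.4938
k=5 load: inc=0.012346, refl=0.012346·0.333333=0.0041; V=1.481481+0.012346+0.004115=1.4979
k=6 src: inc=0.004115, refl=0.004115·0.333333=0.0014; V=1.493827+0.004115+0.001372=1.4993
k=7 load: inc=0.001372, refl=0.001372·0.333333=0.0005; V=1.497942+0.001372+0.000457=1.4998
k=8 src: inc=0.000457, refl=0.000457·0.333333=0.0002; V=1.499314+0.000457+0.000152=1.4999
k=9 load: inc=0.000152, refl=0.000152·0.333333=0.0001; V=1.499771+0.000152+0.000051=1.5000
k=10 src: inc=0.000051, refl=0.000051·0.333333=0.0000; V=1.499924+0.000051+0.000017=1.5000

0 0 source 1.0000
1 2 load 1.3333
2 4 source 1.4444
3 6 load 1.4815
4 8 source 1.4938
5 10 load 1.4979
6 12 source 1.4993
7 14 load 1.4998
8 16 source 1.4999
9 18 load 1.5000
10 20 source 1.5000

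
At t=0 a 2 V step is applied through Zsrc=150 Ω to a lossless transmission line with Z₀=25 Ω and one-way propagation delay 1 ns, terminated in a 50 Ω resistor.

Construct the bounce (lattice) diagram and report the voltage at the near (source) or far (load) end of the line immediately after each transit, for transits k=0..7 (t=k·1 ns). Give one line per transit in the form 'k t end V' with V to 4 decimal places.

Γ_L=0.333333, Γ_S=0.714286; launch V₁=2·25/175=0.285714
k=0 src: V=0.2857
k=1 load: inc=0.285714, refl=0.285714·0.333333=0.0952; V=0.000000+0.285714+0.095238=0.3810
k=2 src: inc=0.095238, refl=0.095238·0.714286=0.0680; V=0.285714+0.095238+0.068027=0.4490
k=3 load: inc=0.068027, refl=0.068027·0.333333=0.0227; V=0.380952+0.068027+0.022676=0.4717
k=4 src: inc=0.022676, refl=0.022676·0.714286=0.0162; V=0.448980+0.022676+0.016197=0.4879
k=5 load: inc=0.016197, refl=0.016197·0.333333=0.0054; V=0.471655+0.016197+0.005399=0.4933
k=6 src: inc=0.005399, refl=0.005399·0.714286=0.0039; V=0.487852+0.005399+0.003856=0.4971
k=7 load: inc=0.003856, refl=0.003856·0.333333=0.0013; V=0.493251+0.003856+0.001285=0.4984

0 0 source 0.2857
1 1 load 0.3810
2 2 source 0.4490
3 3 load 0.4717
4 4 source 0.4879
5 5 load 0.4933
6 6 source 0.4971
7 7 load 0.4984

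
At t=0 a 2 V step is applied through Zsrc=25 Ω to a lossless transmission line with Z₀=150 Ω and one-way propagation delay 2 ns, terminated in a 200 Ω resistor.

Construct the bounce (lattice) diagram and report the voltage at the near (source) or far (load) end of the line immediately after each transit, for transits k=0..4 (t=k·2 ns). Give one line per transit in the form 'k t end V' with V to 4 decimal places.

Γ_L=0.142857, Γ_S=-0.714286; launch V₁=2·150/175=1.714286
k=0 src: V=1.7143
k=1 load: inc=1.714286, refl=1.714286·0.142857=0.2449; V=0.000000+1.714286+0.244898=1.9592
k=2 src: inc=0.244898, refl=0.244898·-0.714286=-0.1749; V=1.714286+0.244898+-0.174927=1.7843
k=3 load: inc=-0.174927, refl=-0.174927·0.142857=-0.0250; V=1.959184+-0.174927+-0.024990=1.7593
k=4 src: inc=-0.024990, refl=-0.024990·-0.714286=0.0178; V=1.784257+-0.024990+0.017850=1.7771

0 0 source 1.7143
1 2 load 1.9592
2 4 source 1.7843
3 6 load 1.7593
4 8 source 1.7771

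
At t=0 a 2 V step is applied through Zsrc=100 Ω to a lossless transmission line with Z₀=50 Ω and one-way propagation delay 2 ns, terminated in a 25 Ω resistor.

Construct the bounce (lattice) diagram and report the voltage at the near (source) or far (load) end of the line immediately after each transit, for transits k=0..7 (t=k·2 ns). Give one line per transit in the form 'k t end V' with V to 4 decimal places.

Γ_L=-0.333333, Γ_S=0.333333; launch V₁=2·50/150=0.666667
k=0 src: V=0.6667
k=1 load: inc=0.666667, refl=0.666667·-0.333333=-0.2222; V=0.000000+0.666667+-0.222222=0.4444
k=2 src: inc=-0.222222, refl=-0.222222·0.333333=-0.0741; V=0.666667+-0.222222+-0.074074=0.3704
k=3 load: inc=-0.074074, refl=-0.074074·-0.333333=0.0247; V=0.444444+-0.074074+0.024691=0.3951
k=4 src: inc=0.024691, refl=0.024691·0.333333=0.0082; V=0.370370+0.024691+0.008230=0.4033
k=5 load: inc=0.008230, refl=0.008230·-0.333333=-0.0027; V=0.395062+0.008230+-0.002743=0.4005
k=6 src: inc=-0.002743, refl=-0.002743·0.333333=-0.0009; V=0.403292+-0.002743+-0.000914=0.3996
k=7 load: inc=-0.000914, refl=-0.000914·-0.333333=0.0003; V=0.400549+-0.000914+0.000305=0.3999

0 0 source 0.6667
1 2 load 0.4444
2 4 source 0.3704
3 6 load 0.3951
4 8 source 0.4033
5 10 load 0.4005
6 12 source 0.3996
7 14 load 0.3999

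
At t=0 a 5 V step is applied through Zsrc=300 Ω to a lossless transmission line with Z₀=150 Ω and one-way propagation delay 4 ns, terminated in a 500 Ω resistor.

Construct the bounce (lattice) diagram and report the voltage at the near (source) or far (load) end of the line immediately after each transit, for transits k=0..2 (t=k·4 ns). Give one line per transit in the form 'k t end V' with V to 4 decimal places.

Γ_L=0.538462, Γ_S=0.333333; launch V₁=5·150/450=1.666667
k=0 src: V=1.6667
k=1 load: inc=1.666667, refl=1.666667·0.538462=0.8974; V=0.000000+1.666667+0.897436=2.5641
k=2 src: inc=0.897436, refl=0.897436·0.333333=0.2991; V=1.666667+0.897436+0.299145=2.8632

0 0 source 1.6667
1 4 load 2.5641
2 8 source 2.8632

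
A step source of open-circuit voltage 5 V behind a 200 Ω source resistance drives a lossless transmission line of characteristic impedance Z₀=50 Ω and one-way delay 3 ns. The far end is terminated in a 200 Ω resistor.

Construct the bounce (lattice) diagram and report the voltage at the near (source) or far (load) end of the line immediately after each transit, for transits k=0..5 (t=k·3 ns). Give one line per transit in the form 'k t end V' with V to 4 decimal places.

Γ_L=0.600000, Γ_S=0.600000; launch V₁=5·50/250=1.000000
k=0 src: V=1.0000
k=1 load: inc=1.000000, refl=1.000000·0.600000=0.6000; V=0.000000+1.000000+0.600000=1.6000
k=2 src: inc=0.600000, refl=0.600000·0.600000=0.3600; V=1.000000+0.600000+0.360000=1.9600
k=3 load: inc=0.360000, refl=0.360000·0.600000=0.2160; V=1.600000+0.360000+0.216000=2.1760
k=4 src: inc=0.216000, refl=0.216000·0.600000=0.1296; V=1.960000+0.216000+0.129600=2.3056
k=5 load: inc=0.129600, refl=0.129600·0.600000=0.0778; V=2.176000+0.129600+0.077760=2.3834

0 0 source 1.0000
1 3 load 1.6000
2 6 source 1.9600
3 9 load 2.1760
4 12 source 2.3056
5 15 load 2.3834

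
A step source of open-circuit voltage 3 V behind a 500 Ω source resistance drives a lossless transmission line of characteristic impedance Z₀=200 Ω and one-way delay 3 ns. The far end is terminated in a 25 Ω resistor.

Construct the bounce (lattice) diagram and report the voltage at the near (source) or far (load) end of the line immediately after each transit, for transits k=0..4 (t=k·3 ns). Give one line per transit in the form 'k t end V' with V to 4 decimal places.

Γ_L=-0.777778, Γ_S=0.428571; launch V₁=3·200/700=0.857143
k=0 src: V=0.8571
k=1 load: inc=0.857143, refl=0.857143·-0.777778=-0.6667; V=0.000000+0.857143+-0.666667=0.1905
k=2 src: inc=-0.666667, refl=-0.666667·0.428571=-0.2857; V=0.857143+-0.666667+-0.285714=-0.0952
k=3 load: inc=-0.285714, refl=-0.285714·-0.777778=0.2222; V=0.190476+-0.285714+0.222222=0.1270
k=4 src: inc=0.222222, refl=0.222222·0.428571=0.0952; V=-0.095238+0.222222+0.095238=0.2222

0 0 source 0.8571
1 3 load 0.1905
2 6 source -0.0952
3 9 load 0.1270
4 12 source 0.2222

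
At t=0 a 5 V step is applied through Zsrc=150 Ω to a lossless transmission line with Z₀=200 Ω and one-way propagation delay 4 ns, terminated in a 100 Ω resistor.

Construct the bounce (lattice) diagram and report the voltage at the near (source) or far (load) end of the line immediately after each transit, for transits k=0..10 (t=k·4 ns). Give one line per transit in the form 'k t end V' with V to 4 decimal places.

0 0 source 2.8571
1 4 load 1.9048
2 8 source 2.0408
3 12 load 1.9955
4 16 source 2.0019
5 20 load 1.9998
6 24 source 2.0001
7 28 load 2.0000
8 32 source 2.0000
9 36 load 2.0000
10 40 source 2.0000

Γ_L=-0.333333, Γ_S=-0.142857; launch V₁=5·200/350=2.857143
k=0 src: V=2.8571
k=1 load: inc=2.857143, refl=2.857143·-0.333333=-0.9524; V=0.000000+2.857143+-0.952381=1.9048
k=2 src: inc=-0.952381, refl=-0.952381·-0.142857=0.1361; V=2.857143+-0.952381+0.136054=2.0408
k=3 load: inc=0.136054, refl=0.136054·-0.333333=-0.0454; V=1.904762+0.136054+-0.045351=1.9955
k=4 src: inc=-0.045351, refl=-0.045351·-0.142857=0.0065; V=2.040816+-0.045351+0.006479=2.0019
k=5 load: inc=0.006479, refl=0.006479·-0.333333=-0.0022; V=1.995465+0.006479+-0.002160=1.9998
k=6 src: inc=-0.002160, refl=-0.002160·-0.142857=0.0003; V=2.001944+-0.002160+0.000309=2.0001
k=7 load: inc=0.000309, refl=0.000309·-0.333333=-0.0001; V=1.999784+0.000309+-0.000103=2.0000
k=8 src: inc=-0.000103, refl=-0.000103·-0.142857=0.0000; V=2.000093+-0.000103+0.000015=2.0000
k=9 load: inc=0.000015, refl=0.000015·-0.333333=-0.0000; V=1.999990+0.000015+-0.000005=2.0000
k=10 src: inc=-0.000005, refl=-0.000005·-0.142857=0.0000; V=2.000004+-0.000005+0.000001=2.0000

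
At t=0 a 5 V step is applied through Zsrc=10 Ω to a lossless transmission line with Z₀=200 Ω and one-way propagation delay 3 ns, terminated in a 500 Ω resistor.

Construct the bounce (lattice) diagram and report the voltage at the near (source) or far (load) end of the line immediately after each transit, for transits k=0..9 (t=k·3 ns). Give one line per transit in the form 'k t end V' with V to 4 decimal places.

0 0 source 4.7619
1 3 load 6.8027
2 6 source 4.9563
3 9 load 4.1649
4 12 source 4.8809
5 15 load 5.1877
6 18 source 4.9101
7 21 load 4.7911
8 24 source 4.8988
9 27 load 4.9449

Γ_L=0.428571, Γ_S=-0.904762; launch V₁=5·200/210=4.761905
k=0 src: V=4.7619
k=1 load: inc=4.761905, refl=4.761905·0.428571=2.0408; V=0.000000+4.761905+2.040816=6.8027
k=2 src: inc=2.040816, refl=2.040816·-0.904762=-1.8465; V=4.761905+2.040816+-1.846453=4.9563
k=3 load: inc=-1.846453, refl=-1.846453·0.428571=-0.7913; V=6.802721+-1.846453+-0.791337=4.1649
k=4 src: inc=-0.791337, refl=-0.791337·-0.904762=0.7160; V=4.956268+-0.791337+0.715972=4.8809
k=5 load: inc=0.715972, refl=0.715972·0.428571=0.3068; V=4.164931+0.715972+0.306845=5.1877
k=6 src: inc=0.306845, refl=0.306845·-0.904762=-0.2776; V=4.880903+0.306845+-0.277622=4.9101
k=7 load: inc=-0.277622, refl=-0.277622·0.428571=-0.1190; V=5.187748+-0.277622+-0.118981=4.7911
k=8 src: inc=-0.118981, refl=-0.118981·-0.904762=0.1076; V=4.910126+-0.118981+0.107649=4.8988
k=9 load: inc=0.107649, refl=0.107649·0.428571=0.0461; V=4.791145+0.107649+0.046135=4.9449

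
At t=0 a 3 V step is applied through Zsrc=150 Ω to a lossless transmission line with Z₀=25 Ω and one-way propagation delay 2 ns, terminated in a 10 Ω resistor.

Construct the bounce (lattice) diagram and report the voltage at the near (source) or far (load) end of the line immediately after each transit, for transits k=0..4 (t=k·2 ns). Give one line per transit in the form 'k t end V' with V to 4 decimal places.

0 0 source 0.4286
1 2 load 0.2449
2 4 source 0.1137
3 6 load 0.1699
4 8 source 0.2101

Γ_L=-0.428571, Γ_S=0.714286; launch V₁=3·25/175=0.428571
k=0 src: V=0.4286
k=1 load: inc=0.428571, refl=0.428571·-0.428571=-0.1837; V=0.000000+0.428571+-0.183673=0.2449
k=2 src: inc=-0.183673, refl=-0.183673·0.714286=-0.1312; V=0.428571+-0.183673+-0.131195=0.1137
k=3 load: inc=-0.131195, refl=-0.131195·-0.428571=0.0562; V=0.244898+-0.131195+0.056227=0.1699
k=4 src: inc=0.056227, refl=0.056227·0.714286=0.0402; V=0.113703+0.056227+0.040162=0.2101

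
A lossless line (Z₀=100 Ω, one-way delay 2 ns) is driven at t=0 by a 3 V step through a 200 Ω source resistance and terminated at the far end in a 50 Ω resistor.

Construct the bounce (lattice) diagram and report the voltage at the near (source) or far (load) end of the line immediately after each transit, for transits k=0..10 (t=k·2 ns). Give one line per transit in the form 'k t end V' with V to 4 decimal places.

0 0 source 1.0000
1 2 load 0.6667
2 4 source 0.5556
3 6 load 0.5926
4 8 source 0.6049
5 10 load 0.6008
6 12 source 0.5995
7 14 load 0.5999
8 16 source 0.6001
9 18 load 0.6000
10 20 source 0.6000

Γ_L=-0.333333, Γ_S=0.333333; launch V₁=3·100/300=1.000000
k=0 src: V=1.0000
k=1 load: inc=1.000000, refl=1.000000·-0.333333=-0.3333; V=0.000000+1.000000+-0.333333=0.6667
k=2 src: inc=-0.333333, refl=-0.333333·0.333333=-0.1111; V=1.000000+-0.333333+-0.111111=0.5556
k=3 load: inc=-0.111111, refl=-0.111111·-0.333333=0.0370; V=0.666667+-0.111111+0.037037=0.5926
k=4 src: inc=0.037037, refl=0.037037·0.333333=0.0123; V=0.555556+0.037037+0.012346=0.6049
k=5 load: inc=0.012346, refl=0.012346·-0.333333=-0.0041; V=0.592593+0.012346+-0.004115=0.6008
k=6 src: inc=-0.004115, refl=-0.004115·0.333333=-0.0014; V=0.604938+-0.004115+-0.001372=0.5995
k=7 load: inc=-0.001372, refl=-0.001372·-0.333333=0.0005; V=0.600823+-0.001372+0.000457=0.5999
k=8 src: inc=0.000457, refl=0.000457·0.333333=0.0002; V=0.599451+0.000457+0.000152=0.6001
k=9 load: inc=0.000152, refl=0.000152·-0.333333=-0.0001; V=0.599909+0.000152+-0.000051=0.6000
k=10 src: inc=-0.000051, refl=-0.000051·0.333333=-0.0000; V=0.600061+-0.000051+-0.000017=0.6000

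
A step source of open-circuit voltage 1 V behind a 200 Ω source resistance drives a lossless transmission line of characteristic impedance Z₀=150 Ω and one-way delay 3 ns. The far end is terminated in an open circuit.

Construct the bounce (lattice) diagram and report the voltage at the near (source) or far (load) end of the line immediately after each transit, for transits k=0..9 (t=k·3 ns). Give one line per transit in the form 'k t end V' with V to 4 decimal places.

0 0 source 0.4286
1 3 load 0.8571
2 6 source 0.9184
3 9 load 0.9796
4 12 source 0.9883
5 15 load 0.9971
6 18 source 0.9983
7 21 load 0.9996
8 24 source 0.9998
9 27 load 0.9999

Γ_L=1.000000, Γ_S=0.142857; launch V₁=1·150/350=0.428571
k=0 src: V=0.4286
k=1 load: inc=0.428571, refl=0.428571·1.000000=0.4286; V=0.000000+0.428571+0.428571=0.8571
k=2 src: inc=0.428571, refl=0.428571·0.142857=0.0612; V=0.428571+0.428571+0.061224=0.9184
k=3 load: inc=0.061224, refl=0.061224·1.000000=0.0612; V=0.857143+0.061224+0.061224=0.9796
k=4 src: inc=0.061224, refl=0.061224·0.142857=0.0087; V=0.918367+0.061224+0.008746=0.9883
k=5 load: inc=0.008746, refl=0.008746·1.000000=0.0087; V=0.979592+0.008746+0.008746=0.9971
k=6 src: inc=0.008746, refl=0.008746·0.142857=0.0012; V=0.988338+0.008746+0.001249=0.9983
k=7 load: inc=0.001249, refl=0.001249·1.000000=0.0012; V=0.997085+0.001249+0.001249=0.9996
k=8 src: inc=0.001249, refl=0.001249·0.142857=0.0002; V=0.998334+0.001249+0.000178=0.9998
k=9 load: inc=0.000178, refl=0.000178·1.000000=0.0002; V=0.999584+0.000178+0.000178=0.9999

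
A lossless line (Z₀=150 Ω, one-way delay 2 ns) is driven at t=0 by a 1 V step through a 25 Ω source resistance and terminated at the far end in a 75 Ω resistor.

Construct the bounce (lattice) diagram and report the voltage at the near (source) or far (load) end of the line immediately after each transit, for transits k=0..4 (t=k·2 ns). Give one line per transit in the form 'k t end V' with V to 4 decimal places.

0 0 source 0.8571
1 2 load 0.5714
2 4 source 0.7755
3 6 load 0.7075
4 8 source 0.7561

Γ_L=-0.333333, Γ_S=-0.714286; launch V₁=1·150/175=0.857143
k=0 src: V=0.8571
k=1 load: inc=0.857143, refl=0.857143·-0.333333=-0.2857; V=0.000000+0.857143+-0.285714=0.5714
k=2 src: inc=-0.285714, refl=-0.285714·-0.714286=0.2041; V=0.857143+-0.285714+0.204082=0.7755
k=3 load: inc=0.204082, refl=0.204082·-0.333333=-0.0680; V=0.571429+0.204082+-0.068027=0.7075
k=4 src: inc=-0.068027, refl=-0.068027·-0.714286=0.0486; V=0.775510+-0.068027+0.048591=0.7561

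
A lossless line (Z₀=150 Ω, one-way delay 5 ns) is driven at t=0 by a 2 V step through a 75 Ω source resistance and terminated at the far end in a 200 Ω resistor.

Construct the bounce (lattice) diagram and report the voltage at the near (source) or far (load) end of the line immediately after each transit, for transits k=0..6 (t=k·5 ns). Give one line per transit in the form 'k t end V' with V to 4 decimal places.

0 0 source 1.3333
1 5 load 1.5238
2 10 source 1.4603
3 15 load 1.4512
4 20 source 1.4543
5 25 load 1.4547
6 30 source 1.4546

Γ_L=0.142857, Γ_S=-0.333333; launch V₁=2·150/225=1.333333
k=0 src: V=1.3333
k=1 load: inc=1.333333, refl=1.333333·0.142857=0.1905; V=0.000000+1.333333+0.190476=1.5238
k=2 src: inc=0.190476, refl=0.190476·-0.333333=-0.0635; V=1.333333+0.190476+-0.063492=1.4603
k=3 load: inc=-0.063492, refl=-0.063492·0.142857=-0.0091; V=1.523810+-0.063492+-0.009070=1.4512
k=4 src: inc=-0.009070, refl=-0.009070·-0.333333=0.0030; V=1.460317+-0.009070+0.003023=1.4543
k=5 load: inc=0.003023, refl=0.003023·0.142857=0.0004; V=1.451247+0.003023+0.000432=1.4547
k=6 src: inc=0.000432, refl=0.000432·-0.333333=-0.0001; V=1.454271+0.000432+-0.000144=1.4546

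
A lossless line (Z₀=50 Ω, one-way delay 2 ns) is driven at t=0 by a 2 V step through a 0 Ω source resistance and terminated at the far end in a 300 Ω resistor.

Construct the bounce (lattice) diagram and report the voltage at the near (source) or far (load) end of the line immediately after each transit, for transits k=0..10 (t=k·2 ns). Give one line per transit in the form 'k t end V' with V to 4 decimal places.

Γ_L=0.714286, Γ_S=-1.000000; launch V₁=2·50/50=2.000000
k=0 src: V=2.0000
k=1 load: inc=2.000000, refl=2.000000·0.714286=1.4286; V=0.000000+2.000000+1.428571=3.4286
k=2 src: inc=1.428571, refl=1.428571·-1.000000=-1.4286; V=2.000000+1.428571+-1.428571=2.0000
k=3 load: inc=-1.428571, refl=-1.428571·0.714286=-1.0204; V=3.428571+-1.428571+-1.020408=0.9796
k=4 src: inc=-1.020408, refl=-1.020408·-1.000000=1.0204; V=2.000000+-1.020408+1.020408=2.0000
k=5 load: inc=1.020408, refl=1.020408·0.714286=0.7289; V=0.979592+1.020408+0.728863=2.7289
k=6 src: inc=0.728863, refl=0.728863·-1.000000=-0.7289; V=2.000000+0.728863+-0.728863=2.0000
k=7 load: inc=-0.728863, refl=-0.728863·0.714286=-0.5206; V=2.728863+-0.728863+-0.520616=1.4794
k=8 src: inc=-0.520616, refl=-0.520616·-1.000000=0.5206; V=2.000000+-0.520616+0.520616=2.0000
k=9 load: inc=0.520616, refl=0.520616·0.714286=0.3719; V=1.479384+0.520616+0.371869=2.3719
k=10 src: inc=0.371869, refl=0.371869·-1.000000=-0.3719; V=2.000000+0.371869+-0.371869=2.0000

0 0 source 2.0000
1 2 load 3.4286
2 4 source 2.0000
3 6 load 0.9796
4 8 source 2.0000
5 10 load 2.7289
6 12 source 2.0000
7 14 load 1.4794
8 16 source 2.0000
9 18 load 2.3719
10 20 source 2.0000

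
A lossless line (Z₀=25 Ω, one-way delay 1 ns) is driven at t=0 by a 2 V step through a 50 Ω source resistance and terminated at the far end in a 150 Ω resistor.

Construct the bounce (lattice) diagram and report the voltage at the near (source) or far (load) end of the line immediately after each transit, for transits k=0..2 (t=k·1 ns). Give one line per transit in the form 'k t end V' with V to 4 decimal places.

Γ_L=0.714286, Γ_S=0.333333; launch V₁=2·25/75=0.666667
k=0 src: V=0.6667
k=1 load: inc=0.666667, refl=0.666667·0.714286=0.4762; V=0.000000+0.666667+0.476190=1.1429
k=2 src: inc=0.476190, refl=0.476190·0.333333=0.1587; V=0.666667+0.476190+0.158730=1.3016

0 0 source 0.6667
1 1 load 1.1429
2 2 source 1.3016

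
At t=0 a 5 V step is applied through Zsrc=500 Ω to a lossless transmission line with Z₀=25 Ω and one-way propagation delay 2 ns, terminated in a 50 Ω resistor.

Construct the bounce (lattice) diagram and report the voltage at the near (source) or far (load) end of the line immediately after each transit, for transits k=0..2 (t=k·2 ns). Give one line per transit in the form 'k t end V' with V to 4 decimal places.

Γ_L=0.333333, Γ_S=0.904762; launch V₁=5·25/525=0.238095
k=0 src: V=0.2381
k=1 load: inc=0.238095, refl=0.238095·0.333333=0.0794; V=0.000000+0.238095+0.079365=0.3175
k=2 src: inc=0.079365, refl=0.079365·0.904762=0.0718; V=0.238095+0.079365+0.071807=0.3893

0 0 source 0.2381
1 2 load 0.3175
2 4 source 0.3893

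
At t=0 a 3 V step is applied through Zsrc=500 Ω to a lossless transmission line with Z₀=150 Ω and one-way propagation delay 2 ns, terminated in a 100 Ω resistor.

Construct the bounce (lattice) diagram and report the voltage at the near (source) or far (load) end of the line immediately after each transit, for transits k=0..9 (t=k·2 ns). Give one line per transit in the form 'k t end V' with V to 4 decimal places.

0 0 source 0.6923
1 2 load 0.5538
2 4 source 0.4793
3 6 load 0.4942
4 8 source 0.5022
5 10 load 0.5006
6 12 source 0.4998
7 14 load 0.4999
8 16 source 0.5000
9 18 load 0.5000

Γ_L=-0.200000, Γ_S=0.538462; launch V₁=3·150/650=0.692308
k=0 src: V=0.6923
k=1 load: inc=0.692308, refl=0.692308·-0.200000=-0.1385; V=0.000000+0.692308+-0.138462=0.5538
k=2 src: inc=-0.138462, refl=-0.138462·0.538462=-0.0746; V=0.692308+-0.138462+-0.074556=0.4793
k=3 load: inc=-0.074556, refl=-0.074556·-0.200000=0.0149; V=0.553846+-0.074556+0.014911=0.4942
k=4 src: inc=0.014911, refl=0.014911·0.538462=0.0080; V=0.479290+0.014911+0.008029=0.5022
k=5 load: inc=0.008029, refl=0.008029·-0.200000=-0.0016; V=0.494201+0.008029+-0.001606=0.5006
k=6 src: inc=-0.001606, refl=-0.001606·0.538462=-0.0009; V=0.502230+-0.001606+-0.000865=0.4998
k=7 load: inc=-0.000865, refl=-0.000865·-0.200000=0.0002; V=0.500624+-0.000865+0.000173=0.4999
k=8 src: inc=0.000173, refl=0.000173·0.538462=0.0001; V=0.499760+0.000173+0.000093=0.5000
k=9 load: inc=0.000093, refl=0.000093·-0.200000=-0.0000; V=0.499933+0.000093+-0.000019=0.5000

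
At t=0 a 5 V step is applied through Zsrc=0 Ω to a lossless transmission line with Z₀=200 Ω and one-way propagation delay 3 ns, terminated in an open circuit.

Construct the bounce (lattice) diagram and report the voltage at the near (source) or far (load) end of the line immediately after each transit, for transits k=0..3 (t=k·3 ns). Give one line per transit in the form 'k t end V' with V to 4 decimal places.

Γ_L=1.000000, Γ_S=-1.000000; launch V₁=5·200/200=5.000000
k=0 src: V=5.0000
k=1 load: inc=5.000000, refl=5.000000·1.000000=5.0000; V=0.000000+5.000000+5.000000=10.0000
k=2 src: inc=5.000000, refl=5.000000·-1.000000=-5.0000; V=5.000000+5.000000+-5.000000=5.0000
k=3 load: inc=-5.000000, refl=-5.000000·1.000000=-5.0000; V=10.000000+-5.000000+-5.000000=0.0000

0 0 source 5.0000
1 3 load 10.0000
2 6 source 5.0000
3 9 load 0.0000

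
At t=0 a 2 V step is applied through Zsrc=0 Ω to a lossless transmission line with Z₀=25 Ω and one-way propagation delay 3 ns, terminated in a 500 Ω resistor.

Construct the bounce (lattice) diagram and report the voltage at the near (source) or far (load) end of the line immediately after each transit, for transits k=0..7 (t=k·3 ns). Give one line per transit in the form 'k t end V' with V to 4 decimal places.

Γ_L=0.904762, Γ_S=-1.000000; launch V₁=2·25/25=2.000000
k=0 src: V=2.0000
k=1 load: inc=2.000000, refl=2.000000·0.904762=1.8095; V=0.000000+2.000000+1.809524=3.8095
k=2 src: inc=1.809524, refl=1.809524·-1.000000=-1.8095; V=2.000000+1.809524+-1.809524=2.0000
k=3 load: inc=-1.809524, refl=-1.809524·0.904762=-1.6372; V=3.809524+-1.809524+-1.637188=0.3628
k=4 src: inc=-1.637188, refl=-1.637188·-1.000000=1.6372; V=2.000000+-1.637188+1.637188=2.0000
k=5 load: inc=1.637188, refl=1.637188·0.904762=1.4813; V=0.362812+1.637188+1.481266=3.4813
k=6 src: inc=1.481266, refl=1.481266·-1.000000=-1.4813; V=2.000000+1.481266+-1.481266=2.0000
k=7 load: inc=-1.481266, refl=-1.481266·0.904762=-1.3402; V=3.481266+-1.481266+-1.340193=0.6598

0 0 source 2.0000
1 3 load 3.8095
2 6 source 2.0000
3 9 load 0.3628
4 12 source 2.0000
5 15 load 3.4813
6 18 source 2.0000
7 21 load 0.6598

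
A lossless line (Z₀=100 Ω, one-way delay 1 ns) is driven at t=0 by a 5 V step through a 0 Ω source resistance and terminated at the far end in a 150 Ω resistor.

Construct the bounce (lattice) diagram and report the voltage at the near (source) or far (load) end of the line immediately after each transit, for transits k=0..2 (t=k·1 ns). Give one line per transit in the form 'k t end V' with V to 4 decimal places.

0 0 source 5.0000
1 1 load 6.0000
2 2 source 5.0000

Γ_L=0.200000, Γ_S=-1.000000; launch V₁=5·100/100=5.000000
k=0 src: V=5.0000
k=1 load: inc=5.000000, refl=5.000000·0.200000=1.0000; V=0.000000+5.000000+1.000000=6.0000
k=2 src: inc=1.000000, refl=1.000000·-1.000000=-1.0000; V=5.000000+1.000000+-1.000000=5.0000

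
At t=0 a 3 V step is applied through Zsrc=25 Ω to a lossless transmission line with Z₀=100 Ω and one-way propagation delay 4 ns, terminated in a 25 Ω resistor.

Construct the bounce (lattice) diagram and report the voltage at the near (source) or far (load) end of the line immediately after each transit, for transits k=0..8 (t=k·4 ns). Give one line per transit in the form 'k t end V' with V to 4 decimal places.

0 0 source 2.4000
1 4 load 0.9600
2 8 source 1.8240
3 12 load 1.3056
4 16 source 1.6166
5 20 load 1.4300
6 24 source 1.5420
7 28 load 1.4748
8 32 source 1.5151

Γ_L=-0.600000, Γ_S=-0.600000; launch V₁=3·100/125=2.400000
k=0 src: V=2.4000
k=1 load: inc=2.400000, refl=2.400000·-0.600000=-1.4400; V=0.000000+2.400000+-1.440000=0.9600
k=2 src: inc=-1.440000, refl=-1.440000·-0.600000=0.8640; V=2.400000+-1.440000+0.864000=1.8240
k=3 load: inc=0.864000, refl=0.864000·-0.600000=-0.5184; V=0.960000+0.864000+-0.518400=1.3056
k=4 src: inc=-0.518400, refl=-0.518400·-0.600000=0.3110; V=1.824000+-0.518400+0.311040=1.6166
k=5 load: inc=0.311040, refl=0.311040·-0.600000=-0.1866; V=1.305600+0.311040+-0.186624=1.4300
k=6 src: inc=-0.186624, refl=-0.186624·-0.600000=0.1120; V=1.616640+-0.186624+0.111974=1.5420
k=7 load: inc=0.111974, refl=0.111974·-0.600000=-0.0672; V=1.430016+0.111974+-0.067185=1.4748
k=8 src: inc=-0.067185, refl=-0.067185·-0.600000=0.0403; V=1.541990+-0.067185+0.040311=1.5151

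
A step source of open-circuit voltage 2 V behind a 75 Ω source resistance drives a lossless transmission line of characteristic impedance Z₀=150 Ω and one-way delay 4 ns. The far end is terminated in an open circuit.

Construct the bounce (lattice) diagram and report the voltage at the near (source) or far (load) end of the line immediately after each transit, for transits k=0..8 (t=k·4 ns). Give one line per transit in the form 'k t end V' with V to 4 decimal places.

Γ_L=1.000000, Γ_S=-0.333333; launch V₁=2·150/225=1.333333
k=0 src: V=1.3333
k=1 load: inc=1.333333, refl=1.333333·1.000000=1.3333; V=0.000000+1.333333+1.333333=2.6667
k=2 src: inc=1.333333, refl=1.333333·-0.333333=-0.4444; V=1.333333+1.333333+-0.444444=2.2222
k=3 load: inc=-0.444444, refl=-0.444444·1.000000=-0.4444; V=2.666667+-0.444444+-0.444444=1.7778
k=4 src: inc=-0.444444, refl=-0.444444·-0.333333=0.1481; V=2.222222+-0.444444+0.148148=1.9259
k=5 load: inc=0.148148, refl=0.148148·1.000000=0.1481; V=1.777778+0.148148+0.148148=2.0741
k=6 src: inc=0.148148, refl=0.148148·-0.333333=-0.0494; V=1.925926+0.148148+-0.049383=2.0247
k=7 load: inc=-0.049383, refl=-0.049383·1.000000=-0.0494; V=2.074074+-0.049383+-0.049383=1.9753
k=8 src: inc=-0.049383, refl=-0.049383·-0.333333=0.0165; V=2.024691+-0.049383+0.016461=1.9918

0 0 source 1.3333
1 4 load 2.6667
2 8 source 2.2222
3 12 load 1.7778
4 16 source 1.9259
5 20 load 2.0741
6 24 source 2.0247
7 28 load 1.9753
8 32 source 1.9918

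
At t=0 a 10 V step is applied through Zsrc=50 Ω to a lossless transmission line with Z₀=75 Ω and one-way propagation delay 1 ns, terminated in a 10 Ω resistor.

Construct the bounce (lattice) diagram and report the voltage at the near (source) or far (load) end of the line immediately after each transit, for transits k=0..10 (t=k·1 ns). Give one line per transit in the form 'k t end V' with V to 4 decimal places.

0 0 source 6.0000
1 1 load 1.4118
2 2 source 2.3294
3 3 load 1.6277
4 4 source 1.7680
5 5 load 1.6607
6 6 source 1.6822
7 7 load 1.6658
8 8 source 1.6690
9 9 load 1.6665
10 10 source 1.6670

Γ_L=-0.764706, Γ_S=-0.200000; launch V₁=10·75/125=6.000000
k=0 src: V=6.0000
k=1 load: inc=6.000000, refl=6.000000·-0.764706=-4.5882; V=0.000000+6.000000+-4.588235=1.4118
k=2 src: inc=-4.588235, refl=-4.588235·-0.200000=0.9176; V=6.000000+-4.588235+0.917647=2.3294
k=3 load: inc=0.917647, refl=0.917647·-0.764706=-0.7017; V=1.411765+0.917647+-0.701730=1.6277
k=4 src: inc=-0.701730, refl=-0.701730·-0.200000=0.1403; V=2.329412+-0.701730+0.140346=1.7680
k=5 load: inc=0.140346, refl=0.140346·-0.764706=-0.1073; V=1.627682+0.140346+-0.107323=1.6607
k=6 src: inc=-0.107323, refl=-0.107323·-0.200000=0.0215; V=1.768028+-0.107323+0.021465=1.6822
k=7 load: inc=0.021465, refl=0.021465·-0.764706=-0.0164; V=1.660704+0.021465+-0.016414=1.6658
k=8 src: inc=-0.016414, refl=-0.016414·-0.200000=0.0033; V=1.682169+-0.016414+0.003283=1.6690
k=9 load: inc=0.003283, refl=0.003283·-0.764706=-0.0025; V=1.665755+0.003283+-0.002510=1.6665
k=10 src: inc=-0.002510, refl=-0.002510·-0.200000=0.0005; V=1.669038+-0.002510+0.000502=1.6670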